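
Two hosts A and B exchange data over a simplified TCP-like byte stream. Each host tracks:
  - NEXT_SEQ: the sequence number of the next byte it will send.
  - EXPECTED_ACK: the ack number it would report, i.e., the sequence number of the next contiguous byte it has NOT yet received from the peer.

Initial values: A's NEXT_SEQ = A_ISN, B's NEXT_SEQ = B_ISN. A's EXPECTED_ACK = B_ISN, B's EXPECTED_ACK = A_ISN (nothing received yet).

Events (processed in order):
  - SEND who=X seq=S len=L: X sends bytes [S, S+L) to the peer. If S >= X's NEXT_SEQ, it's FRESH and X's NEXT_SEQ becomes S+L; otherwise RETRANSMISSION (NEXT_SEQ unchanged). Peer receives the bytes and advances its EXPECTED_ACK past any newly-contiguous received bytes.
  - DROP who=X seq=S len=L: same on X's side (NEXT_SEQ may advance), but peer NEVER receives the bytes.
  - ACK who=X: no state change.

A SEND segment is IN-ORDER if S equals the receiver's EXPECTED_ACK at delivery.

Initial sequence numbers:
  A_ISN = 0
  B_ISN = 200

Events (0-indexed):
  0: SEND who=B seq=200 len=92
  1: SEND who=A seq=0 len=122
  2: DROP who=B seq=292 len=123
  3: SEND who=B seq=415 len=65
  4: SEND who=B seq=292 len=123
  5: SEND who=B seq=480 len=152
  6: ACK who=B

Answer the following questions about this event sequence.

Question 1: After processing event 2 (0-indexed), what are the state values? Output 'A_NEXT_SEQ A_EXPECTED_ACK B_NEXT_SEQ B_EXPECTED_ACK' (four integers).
After event 0: A_seq=0 A_ack=292 B_seq=292 B_ack=0
After event 1: A_seq=122 A_ack=292 B_seq=292 B_ack=122
After event 2: A_seq=122 A_ack=292 B_seq=415 B_ack=122

122 292 415 122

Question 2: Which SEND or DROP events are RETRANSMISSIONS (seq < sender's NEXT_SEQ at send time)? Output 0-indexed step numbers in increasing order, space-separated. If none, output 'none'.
Step 0: SEND seq=200 -> fresh
Step 1: SEND seq=0 -> fresh
Step 2: DROP seq=292 -> fresh
Step 3: SEND seq=415 -> fresh
Step 4: SEND seq=292 -> retransmit
Step 5: SEND seq=480 -> fresh

Answer: 4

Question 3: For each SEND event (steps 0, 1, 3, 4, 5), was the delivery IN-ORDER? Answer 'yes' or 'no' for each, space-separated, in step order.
Answer: yes yes no yes yes

Derivation:
Step 0: SEND seq=200 -> in-order
Step 1: SEND seq=0 -> in-order
Step 3: SEND seq=415 -> out-of-order
Step 4: SEND seq=292 -> in-order
Step 5: SEND seq=480 -> in-order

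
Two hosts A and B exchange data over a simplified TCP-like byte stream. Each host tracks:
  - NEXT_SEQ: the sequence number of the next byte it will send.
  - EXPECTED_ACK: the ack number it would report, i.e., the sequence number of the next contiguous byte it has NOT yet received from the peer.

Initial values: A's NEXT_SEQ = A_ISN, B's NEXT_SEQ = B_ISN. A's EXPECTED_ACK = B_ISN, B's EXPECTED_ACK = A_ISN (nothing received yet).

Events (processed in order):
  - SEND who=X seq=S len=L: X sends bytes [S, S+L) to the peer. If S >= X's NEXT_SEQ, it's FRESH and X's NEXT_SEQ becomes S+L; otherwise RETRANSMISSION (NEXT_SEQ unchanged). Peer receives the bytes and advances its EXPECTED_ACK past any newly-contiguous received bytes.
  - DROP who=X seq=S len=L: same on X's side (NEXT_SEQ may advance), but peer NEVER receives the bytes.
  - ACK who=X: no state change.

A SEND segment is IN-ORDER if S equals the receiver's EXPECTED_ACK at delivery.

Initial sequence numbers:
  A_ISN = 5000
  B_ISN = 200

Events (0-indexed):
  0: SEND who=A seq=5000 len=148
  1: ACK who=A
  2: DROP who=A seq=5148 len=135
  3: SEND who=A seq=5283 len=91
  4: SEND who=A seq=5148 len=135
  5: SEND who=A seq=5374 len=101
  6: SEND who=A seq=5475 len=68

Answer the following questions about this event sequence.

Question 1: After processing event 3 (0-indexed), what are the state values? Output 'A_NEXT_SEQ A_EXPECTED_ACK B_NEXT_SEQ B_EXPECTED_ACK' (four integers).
After event 0: A_seq=5148 A_ack=200 B_seq=200 B_ack=5148
After event 1: A_seq=5148 A_ack=200 B_seq=200 B_ack=5148
After event 2: A_seq=5283 A_ack=200 B_seq=200 B_ack=5148
After event 3: A_seq=5374 A_ack=200 B_seq=200 B_ack=5148

5374 200 200 5148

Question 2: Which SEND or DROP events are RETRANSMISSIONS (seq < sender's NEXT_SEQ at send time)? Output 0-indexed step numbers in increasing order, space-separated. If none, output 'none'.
Answer: 4

Derivation:
Step 0: SEND seq=5000 -> fresh
Step 2: DROP seq=5148 -> fresh
Step 3: SEND seq=5283 -> fresh
Step 4: SEND seq=5148 -> retransmit
Step 5: SEND seq=5374 -> fresh
Step 6: SEND seq=5475 -> fresh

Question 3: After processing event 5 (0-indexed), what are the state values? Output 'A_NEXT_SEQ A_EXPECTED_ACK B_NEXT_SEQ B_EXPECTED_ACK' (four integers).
After event 0: A_seq=5148 A_ack=200 B_seq=200 B_ack=5148
After event 1: A_seq=5148 A_ack=200 B_seq=200 B_ack=5148
After event 2: A_seq=5283 A_ack=200 B_seq=200 B_ack=5148
After event 3: A_seq=5374 A_ack=200 B_seq=200 B_ack=5148
After event 4: A_seq=5374 A_ack=200 B_seq=200 B_ack=5374
After event 5: A_seq=5475 A_ack=200 B_seq=200 B_ack=5475

5475 200 200 5475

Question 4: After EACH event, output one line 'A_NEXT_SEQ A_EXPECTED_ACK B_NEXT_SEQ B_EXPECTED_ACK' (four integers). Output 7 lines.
5148 200 200 5148
5148 200 200 5148
5283 200 200 5148
5374 200 200 5148
5374 200 200 5374
5475 200 200 5475
5543 200 200 5543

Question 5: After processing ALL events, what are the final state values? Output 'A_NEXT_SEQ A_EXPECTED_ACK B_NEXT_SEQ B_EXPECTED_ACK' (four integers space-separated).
Answer: 5543 200 200 5543

Derivation:
After event 0: A_seq=5148 A_ack=200 B_seq=200 B_ack=5148
After event 1: A_seq=5148 A_ack=200 B_seq=200 B_ack=5148
After event 2: A_seq=5283 A_ack=200 B_seq=200 B_ack=5148
After event 3: A_seq=5374 A_ack=200 B_seq=200 B_ack=5148
After event 4: A_seq=5374 A_ack=200 B_seq=200 B_ack=5374
After event 5: A_seq=5475 A_ack=200 B_seq=200 B_ack=5475
After event 6: A_seq=5543 A_ack=200 B_seq=200 B_ack=5543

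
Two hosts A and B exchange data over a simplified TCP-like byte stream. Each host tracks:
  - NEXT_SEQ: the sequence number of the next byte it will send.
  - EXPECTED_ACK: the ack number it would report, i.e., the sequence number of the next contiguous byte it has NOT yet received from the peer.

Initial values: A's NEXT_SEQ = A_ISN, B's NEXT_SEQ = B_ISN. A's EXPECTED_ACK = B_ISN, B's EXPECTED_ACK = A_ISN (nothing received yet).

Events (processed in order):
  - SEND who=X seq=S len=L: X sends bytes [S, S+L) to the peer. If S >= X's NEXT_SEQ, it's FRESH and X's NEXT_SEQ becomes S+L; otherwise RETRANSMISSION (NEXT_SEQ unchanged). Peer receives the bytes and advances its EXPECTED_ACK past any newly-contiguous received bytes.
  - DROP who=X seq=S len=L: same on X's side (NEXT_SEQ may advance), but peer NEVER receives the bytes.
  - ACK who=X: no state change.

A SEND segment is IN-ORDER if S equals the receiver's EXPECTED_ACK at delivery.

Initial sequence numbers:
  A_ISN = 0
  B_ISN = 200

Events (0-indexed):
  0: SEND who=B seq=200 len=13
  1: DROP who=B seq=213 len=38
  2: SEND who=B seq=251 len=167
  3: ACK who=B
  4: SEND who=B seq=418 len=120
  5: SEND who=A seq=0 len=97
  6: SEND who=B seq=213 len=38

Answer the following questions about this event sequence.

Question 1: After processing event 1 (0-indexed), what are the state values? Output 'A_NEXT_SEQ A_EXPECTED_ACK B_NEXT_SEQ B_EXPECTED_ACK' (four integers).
After event 0: A_seq=0 A_ack=213 B_seq=213 B_ack=0
After event 1: A_seq=0 A_ack=213 B_seq=251 B_ack=0

0 213 251 0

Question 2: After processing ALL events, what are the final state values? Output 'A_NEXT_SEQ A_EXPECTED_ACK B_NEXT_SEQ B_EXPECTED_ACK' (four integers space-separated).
Answer: 97 538 538 97

Derivation:
After event 0: A_seq=0 A_ack=213 B_seq=213 B_ack=0
After event 1: A_seq=0 A_ack=213 B_seq=251 B_ack=0
After event 2: A_seq=0 A_ack=213 B_seq=418 B_ack=0
After event 3: A_seq=0 A_ack=213 B_seq=418 B_ack=0
After event 4: A_seq=0 A_ack=213 B_seq=538 B_ack=0
After event 5: A_seq=97 A_ack=213 B_seq=538 B_ack=97
After event 6: A_seq=97 A_ack=538 B_seq=538 B_ack=97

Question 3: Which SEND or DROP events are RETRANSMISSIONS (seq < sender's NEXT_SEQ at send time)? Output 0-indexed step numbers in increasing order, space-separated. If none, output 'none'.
Answer: 6

Derivation:
Step 0: SEND seq=200 -> fresh
Step 1: DROP seq=213 -> fresh
Step 2: SEND seq=251 -> fresh
Step 4: SEND seq=418 -> fresh
Step 5: SEND seq=0 -> fresh
Step 6: SEND seq=213 -> retransmit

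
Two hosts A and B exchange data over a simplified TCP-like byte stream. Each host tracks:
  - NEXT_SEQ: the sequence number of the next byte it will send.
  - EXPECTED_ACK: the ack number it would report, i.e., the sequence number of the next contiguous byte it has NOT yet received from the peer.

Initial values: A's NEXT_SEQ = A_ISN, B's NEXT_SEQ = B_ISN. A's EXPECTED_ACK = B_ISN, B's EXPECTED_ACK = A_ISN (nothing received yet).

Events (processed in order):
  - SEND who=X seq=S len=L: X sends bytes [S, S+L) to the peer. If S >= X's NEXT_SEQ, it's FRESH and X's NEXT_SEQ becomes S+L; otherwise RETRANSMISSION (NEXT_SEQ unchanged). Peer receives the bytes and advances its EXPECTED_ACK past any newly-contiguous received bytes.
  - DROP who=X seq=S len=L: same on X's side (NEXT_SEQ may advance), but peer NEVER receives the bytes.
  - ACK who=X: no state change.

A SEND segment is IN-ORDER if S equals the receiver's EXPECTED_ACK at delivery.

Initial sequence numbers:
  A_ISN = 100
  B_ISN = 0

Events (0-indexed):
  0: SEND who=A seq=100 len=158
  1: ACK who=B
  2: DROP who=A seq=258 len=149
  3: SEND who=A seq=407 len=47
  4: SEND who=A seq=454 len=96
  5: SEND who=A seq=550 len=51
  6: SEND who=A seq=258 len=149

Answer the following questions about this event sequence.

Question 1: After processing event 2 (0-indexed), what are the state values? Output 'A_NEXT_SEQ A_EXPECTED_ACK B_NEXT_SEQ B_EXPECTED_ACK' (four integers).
After event 0: A_seq=258 A_ack=0 B_seq=0 B_ack=258
After event 1: A_seq=258 A_ack=0 B_seq=0 B_ack=258
After event 2: A_seq=407 A_ack=0 B_seq=0 B_ack=258

407 0 0 258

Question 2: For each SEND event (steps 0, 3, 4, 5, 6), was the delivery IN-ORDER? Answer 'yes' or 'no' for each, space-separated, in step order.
Step 0: SEND seq=100 -> in-order
Step 3: SEND seq=407 -> out-of-order
Step 4: SEND seq=454 -> out-of-order
Step 5: SEND seq=550 -> out-of-order
Step 6: SEND seq=258 -> in-order

Answer: yes no no no yes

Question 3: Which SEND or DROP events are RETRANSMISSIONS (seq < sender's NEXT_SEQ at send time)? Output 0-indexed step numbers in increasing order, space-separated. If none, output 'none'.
Answer: 6

Derivation:
Step 0: SEND seq=100 -> fresh
Step 2: DROP seq=258 -> fresh
Step 3: SEND seq=407 -> fresh
Step 4: SEND seq=454 -> fresh
Step 5: SEND seq=550 -> fresh
Step 6: SEND seq=258 -> retransmit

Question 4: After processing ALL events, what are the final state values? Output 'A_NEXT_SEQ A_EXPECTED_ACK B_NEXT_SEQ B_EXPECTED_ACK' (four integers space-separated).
Answer: 601 0 0 601

Derivation:
After event 0: A_seq=258 A_ack=0 B_seq=0 B_ack=258
After event 1: A_seq=258 A_ack=0 B_seq=0 B_ack=258
After event 2: A_seq=407 A_ack=0 B_seq=0 B_ack=258
After event 3: A_seq=454 A_ack=0 B_seq=0 B_ack=258
After event 4: A_seq=550 A_ack=0 B_seq=0 B_ack=258
After event 5: A_seq=601 A_ack=0 B_seq=0 B_ack=258
After event 6: A_seq=601 A_ack=0 B_seq=0 B_ack=601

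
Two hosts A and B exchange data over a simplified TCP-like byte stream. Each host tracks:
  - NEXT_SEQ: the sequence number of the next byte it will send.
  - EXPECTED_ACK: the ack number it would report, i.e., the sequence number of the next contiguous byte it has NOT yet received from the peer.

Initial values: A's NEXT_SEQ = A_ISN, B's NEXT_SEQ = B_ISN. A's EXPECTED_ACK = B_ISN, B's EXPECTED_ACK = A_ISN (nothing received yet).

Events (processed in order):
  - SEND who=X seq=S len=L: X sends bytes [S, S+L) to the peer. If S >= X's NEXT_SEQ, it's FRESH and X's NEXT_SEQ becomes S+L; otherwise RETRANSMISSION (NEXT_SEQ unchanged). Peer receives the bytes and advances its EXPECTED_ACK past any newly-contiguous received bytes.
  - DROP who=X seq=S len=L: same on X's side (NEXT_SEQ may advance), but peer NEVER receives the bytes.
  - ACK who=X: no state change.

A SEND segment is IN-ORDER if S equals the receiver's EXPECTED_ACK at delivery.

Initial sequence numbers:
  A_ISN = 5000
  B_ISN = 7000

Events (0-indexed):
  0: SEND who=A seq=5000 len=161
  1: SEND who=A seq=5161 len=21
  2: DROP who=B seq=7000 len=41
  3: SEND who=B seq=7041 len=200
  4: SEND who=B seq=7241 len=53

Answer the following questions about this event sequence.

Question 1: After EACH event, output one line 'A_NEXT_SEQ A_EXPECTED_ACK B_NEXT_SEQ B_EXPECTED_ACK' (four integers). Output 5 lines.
5161 7000 7000 5161
5182 7000 7000 5182
5182 7000 7041 5182
5182 7000 7241 5182
5182 7000 7294 5182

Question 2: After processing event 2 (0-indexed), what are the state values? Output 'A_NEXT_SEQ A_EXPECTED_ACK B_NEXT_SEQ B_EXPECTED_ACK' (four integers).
After event 0: A_seq=5161 A_ack=7000 B_seq=7000 B_ack=5161
After event 1: A_seq=5182 A_ack=7000 B_seq=7000 B_ack=5182
After event 2: A_seq=5182 A_ack=7000 B_seq=7041 B_ack=5182

5182 7000 7041 5182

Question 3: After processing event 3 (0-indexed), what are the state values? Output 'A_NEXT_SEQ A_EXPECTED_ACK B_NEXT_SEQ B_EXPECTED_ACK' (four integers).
After event 0: A_seq=5161 A_ack=7000 B_seq=7000 B_ack=5161
After event 1: A_seq=5182 A_ack=7000 B_seq=7000 B_ack=5182
After event 2: A_seq=5182 A_ack=7000 B_seq=7041 B_ack=5182
After event 3: A_seq=5182 A_ack=7000 B_seq=7241 B_ack=5182

5182 7000 7241 5182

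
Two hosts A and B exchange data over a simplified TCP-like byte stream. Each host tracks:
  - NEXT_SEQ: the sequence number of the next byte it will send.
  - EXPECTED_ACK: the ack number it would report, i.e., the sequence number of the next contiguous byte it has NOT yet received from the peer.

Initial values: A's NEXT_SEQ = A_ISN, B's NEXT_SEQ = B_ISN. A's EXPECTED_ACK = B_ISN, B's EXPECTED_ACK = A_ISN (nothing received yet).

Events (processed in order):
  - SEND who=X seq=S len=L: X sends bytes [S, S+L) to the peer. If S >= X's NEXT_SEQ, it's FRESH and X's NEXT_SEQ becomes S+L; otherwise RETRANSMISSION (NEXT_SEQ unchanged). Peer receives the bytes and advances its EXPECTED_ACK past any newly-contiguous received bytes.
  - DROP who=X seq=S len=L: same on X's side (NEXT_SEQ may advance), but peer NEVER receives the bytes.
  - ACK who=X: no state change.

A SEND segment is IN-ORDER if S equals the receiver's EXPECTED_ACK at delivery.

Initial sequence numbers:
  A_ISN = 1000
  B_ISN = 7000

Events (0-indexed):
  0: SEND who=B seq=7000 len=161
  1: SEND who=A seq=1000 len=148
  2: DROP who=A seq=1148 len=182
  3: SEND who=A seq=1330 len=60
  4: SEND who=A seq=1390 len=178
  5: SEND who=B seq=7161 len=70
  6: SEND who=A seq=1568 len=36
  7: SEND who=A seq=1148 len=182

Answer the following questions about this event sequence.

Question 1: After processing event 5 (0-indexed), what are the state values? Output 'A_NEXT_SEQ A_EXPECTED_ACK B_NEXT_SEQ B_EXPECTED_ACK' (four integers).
After event 0: A_seq=1000 A_ack=7161 B_seq=7161 B_ack=1000
After event 1: A_seq=1148 A_ack=7161 B_seq=7161 B_ack=1148
After event 2: A_seq=1330 A_ack=7161 B_seq=7161 B_ack=1148
After event 3: A_seq=1390 A_ack=7161 B_seq=7161 B_ack=1148
After event 4: A_seq=1568 A_ack=7161 B_seq=7161 B_ack=1148
After event 5: A_seq=1568 A_ack=7231 B_seq=7231 B_ack=1148

1568 7231 7231 1148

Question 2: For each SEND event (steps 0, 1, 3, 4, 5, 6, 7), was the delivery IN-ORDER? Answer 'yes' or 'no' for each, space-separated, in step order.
Step 0: SEND seq=7000 -> in-order
Step 1: SEND seq=1000 -> in-order
Step 3: SEND seq=1330 -> out-of-order
Step 4: SEND seq=1390 -> out-of-order
Step 5: SEND seq=7161 -> in-order
Step 6: SEND seq=1568 -> out-of-order
Step 7: SEND seq=1148 -> in-order

Answer: yes yes no no yes no yes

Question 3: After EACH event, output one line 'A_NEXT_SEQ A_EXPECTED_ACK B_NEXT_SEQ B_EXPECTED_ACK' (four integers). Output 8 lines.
1000 7161 7161 1000
1148 7161 7161 1148
1330 7161 7161 1148
1390 7161 7161 1148
1568 7161 7161 1148
1568 7231 7231 1148
1604 7231 7231 1148
1604 7231 7231 1604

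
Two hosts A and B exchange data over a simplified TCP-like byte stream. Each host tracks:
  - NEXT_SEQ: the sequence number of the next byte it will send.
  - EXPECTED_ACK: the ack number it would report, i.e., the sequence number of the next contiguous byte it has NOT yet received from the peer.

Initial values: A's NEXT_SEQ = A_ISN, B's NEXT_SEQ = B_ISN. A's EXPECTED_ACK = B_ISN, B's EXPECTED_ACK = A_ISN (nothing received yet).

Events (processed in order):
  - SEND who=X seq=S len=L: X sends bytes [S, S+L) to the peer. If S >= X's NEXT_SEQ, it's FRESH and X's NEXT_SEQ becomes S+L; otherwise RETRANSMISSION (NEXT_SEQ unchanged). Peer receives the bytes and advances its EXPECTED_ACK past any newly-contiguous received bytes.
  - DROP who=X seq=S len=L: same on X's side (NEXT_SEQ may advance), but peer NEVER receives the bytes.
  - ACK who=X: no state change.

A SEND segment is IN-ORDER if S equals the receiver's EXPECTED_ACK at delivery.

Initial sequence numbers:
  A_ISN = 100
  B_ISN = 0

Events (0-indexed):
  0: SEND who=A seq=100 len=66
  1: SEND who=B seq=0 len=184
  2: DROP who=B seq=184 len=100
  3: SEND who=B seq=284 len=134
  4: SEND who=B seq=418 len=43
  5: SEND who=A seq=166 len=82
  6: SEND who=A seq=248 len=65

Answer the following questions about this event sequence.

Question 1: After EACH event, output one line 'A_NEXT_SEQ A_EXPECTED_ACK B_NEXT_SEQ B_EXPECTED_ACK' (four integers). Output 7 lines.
166 0 0 166
166 184 184 166
166 184 284 166
166 184 418 166
166 184 461 166
248 184 461 248
313 184 461 313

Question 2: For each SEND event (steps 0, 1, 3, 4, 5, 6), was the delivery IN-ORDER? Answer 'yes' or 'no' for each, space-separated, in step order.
Step 0: SEND seq=100 -> in-order
Step 1: SEND seq=0 -> in-order
Step 3: SEND seq=284 -> out-of-order
Step 4: SEND seq=418 -> out-of-order
Step 5: SEND seq=166 -> in-order
Step 6: SEND seq=248 -> in-order

Answer: yes yes no no yes yes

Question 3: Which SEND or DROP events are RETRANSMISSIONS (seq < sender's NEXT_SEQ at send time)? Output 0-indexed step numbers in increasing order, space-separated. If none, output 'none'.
Step 0: SEND seq=100 -> fresh
Step 1: SEND seq=0 -> fresh
Step 2: DROP seq=184 -> fresh
Step 3: SEND seq=284 -> fresh
Step 4: SEND seq=418 -> fresh
Step 5: SEND seq=166 -> fresh
Step 6: SEND seq=248 -> fresh

Answer: none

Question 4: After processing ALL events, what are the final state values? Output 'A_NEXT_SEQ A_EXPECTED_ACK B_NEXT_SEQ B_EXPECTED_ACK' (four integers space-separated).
After event 0: A_seq=166 A_ack=0 B_seq=0 B_ack=166
After event 1: A_seq=166 A_ack=184 B_seq=184 B_ack=166
After event 2: A_seq=166 A_ack=184 B_seq=284 B_ack=166
After event 3: A_seq=166 A_ack=184 B_seq=418 B_ack=166
After event 4: A_seq=166 A_ack=184 B_seq=461 B_ack=166
After event 5: A_seq=248 A_ack=184 B_seq=461 B_ack=248
After event 6: A_seq=313 A_ack=184 B_seq=461 B_ack=313

Answer: 313 184 461 313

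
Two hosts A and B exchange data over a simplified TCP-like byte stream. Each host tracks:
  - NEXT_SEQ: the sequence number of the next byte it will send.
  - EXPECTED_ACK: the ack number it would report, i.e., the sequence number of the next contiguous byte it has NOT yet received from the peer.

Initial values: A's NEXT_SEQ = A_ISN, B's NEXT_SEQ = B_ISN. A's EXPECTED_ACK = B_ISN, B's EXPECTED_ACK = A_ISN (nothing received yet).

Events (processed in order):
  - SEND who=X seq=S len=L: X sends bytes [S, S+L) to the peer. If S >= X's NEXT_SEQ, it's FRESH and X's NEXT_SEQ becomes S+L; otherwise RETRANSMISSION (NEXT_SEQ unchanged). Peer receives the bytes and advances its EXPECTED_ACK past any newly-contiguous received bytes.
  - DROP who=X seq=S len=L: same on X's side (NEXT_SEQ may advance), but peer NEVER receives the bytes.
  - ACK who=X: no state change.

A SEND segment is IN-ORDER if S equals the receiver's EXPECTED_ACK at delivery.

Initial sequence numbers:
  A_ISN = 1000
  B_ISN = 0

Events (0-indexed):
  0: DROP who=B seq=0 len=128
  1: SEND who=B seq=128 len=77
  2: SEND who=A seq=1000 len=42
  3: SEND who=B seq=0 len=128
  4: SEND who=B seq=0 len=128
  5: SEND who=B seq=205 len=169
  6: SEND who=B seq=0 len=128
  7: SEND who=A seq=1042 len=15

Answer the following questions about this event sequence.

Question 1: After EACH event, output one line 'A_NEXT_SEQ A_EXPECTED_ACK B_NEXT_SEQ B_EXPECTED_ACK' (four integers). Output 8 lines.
1000 0 128 1000
1000 0 205 1000
1042 0 205 1042
1042 205 205 1042
1042 205 205 1042
1042 374 374 1042
1042 374 374 1042
1057 374 374 1057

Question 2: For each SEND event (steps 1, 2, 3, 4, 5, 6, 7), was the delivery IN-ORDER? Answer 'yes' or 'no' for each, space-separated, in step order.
Answer: no yes yes no yes no yes

Derivation:
Step 1: SEND seq=128 -> out-of-order
Step 2: SEND seq=1000 -> in-order
Step 3: SEND seq=0 -> in-order
Step 4: SEND seq=0 -> out-of-order
Step 5: SEND seq=205 -> in-order
Step 6: SEND seq=0 -> out-of-order
Step 7: SEND seq=1042 -> in-order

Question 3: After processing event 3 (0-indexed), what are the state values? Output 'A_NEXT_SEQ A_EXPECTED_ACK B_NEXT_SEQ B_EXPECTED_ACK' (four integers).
After event 0: A_seq=1000 A_ack=0 B_seq=128 B_ack=1000
After event 1: A_seq=1000 A_ack=0 B_seq=205 B_ack=1000
After event 2: A_seq=1042 A_ack=0 B_seq=205 B_ack=1042
After event 3: A_seq=1042 A_ack=205 B_seq=205 B_ack=1042

1042 205 205 1042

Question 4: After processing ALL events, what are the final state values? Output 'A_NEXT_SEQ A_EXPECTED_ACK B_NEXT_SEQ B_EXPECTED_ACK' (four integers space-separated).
After event 0: A_seq=1000 A_ack=0 B_seq=128 B_ack=1000
After event 1: A_seq=1000 A_ack=0 B_seq=205 B_ack=1000
After event 2: A_seq=1042 A_ack=0 B_seq=205 B_ack=1042
After event 3: A_seq=1042 A_ack=205 B_seq=205 B_ack=1042
After event 4: A_seq=1042 A_ack=205 B_seq=205 B_ack=1042
After event 5: A_seq=1042 A_ack=374 B_seq=374 B_ack=1042
After event 6: A_seq=1042 A_ack=374 B_seq=374 B_ack=1042
After event 7: A_seq=1057 A_ack=374 B_seq=374 B_ack=1057

Answer: 1057 374 374 1057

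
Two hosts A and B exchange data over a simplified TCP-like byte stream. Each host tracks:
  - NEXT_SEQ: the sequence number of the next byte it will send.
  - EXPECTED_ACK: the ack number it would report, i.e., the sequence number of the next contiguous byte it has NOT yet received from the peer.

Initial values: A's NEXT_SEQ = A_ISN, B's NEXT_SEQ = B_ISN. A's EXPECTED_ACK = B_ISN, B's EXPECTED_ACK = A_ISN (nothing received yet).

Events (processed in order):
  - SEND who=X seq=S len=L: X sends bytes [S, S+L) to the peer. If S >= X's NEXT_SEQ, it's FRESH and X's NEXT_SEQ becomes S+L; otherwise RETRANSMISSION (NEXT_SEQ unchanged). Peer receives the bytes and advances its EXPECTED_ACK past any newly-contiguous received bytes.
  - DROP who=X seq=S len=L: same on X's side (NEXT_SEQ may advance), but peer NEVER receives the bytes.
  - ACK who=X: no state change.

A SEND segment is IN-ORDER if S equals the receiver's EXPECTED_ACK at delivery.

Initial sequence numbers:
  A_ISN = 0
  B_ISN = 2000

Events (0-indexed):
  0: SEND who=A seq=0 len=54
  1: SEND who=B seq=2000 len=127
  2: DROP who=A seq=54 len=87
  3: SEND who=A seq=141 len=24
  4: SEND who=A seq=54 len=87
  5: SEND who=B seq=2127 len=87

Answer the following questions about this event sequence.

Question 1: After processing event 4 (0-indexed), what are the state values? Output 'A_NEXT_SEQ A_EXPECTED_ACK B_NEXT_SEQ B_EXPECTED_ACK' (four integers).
After event 0: A_seq=54 A_ack=2000 B_seq=2000 B_ack=54
After event 1: A_seq=54 A_ack=2127 B_seq=2127 B_ack=54
After event 2: A_seq=141 A_ack=2127 B_seq=2127 B_ack=54
After event 3: A_seq=165 A_ack=2127 B_seq=2127 B_ack=54
After event 4: A_seq=165 A_ack=2127 B_seq=2127 B_ack=165

165 2127 2127 165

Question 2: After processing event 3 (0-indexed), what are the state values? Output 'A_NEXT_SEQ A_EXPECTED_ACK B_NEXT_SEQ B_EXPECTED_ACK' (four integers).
After event 0: A_seq=54 A_ack=2000 B_seq=2000 B_ack=54
After event 1: A_seq=54 A_ack=2127 B_seq=2127 B_ack=54
After event 2: A_seq=141 A_ack=2127 B_seq=2127 B_ack=54
After event 3: A_seq=165 A_ack=2127 B_seq=2127 B_ack=54

165 2127 2127 54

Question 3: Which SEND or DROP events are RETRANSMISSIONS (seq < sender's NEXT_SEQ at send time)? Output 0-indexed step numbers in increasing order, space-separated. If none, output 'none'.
Step 0: SEND seq=0 -> fresh
Step 1: SEND seq=2000 -> fresh
Step 2: DROP seq=54 -> fresh
Step 3: SEND seq=141 -> fresh
Step 4: SEND seq=54 -> retransmit
Step 5: SEND seq=2127 -> fresh

Answer: 4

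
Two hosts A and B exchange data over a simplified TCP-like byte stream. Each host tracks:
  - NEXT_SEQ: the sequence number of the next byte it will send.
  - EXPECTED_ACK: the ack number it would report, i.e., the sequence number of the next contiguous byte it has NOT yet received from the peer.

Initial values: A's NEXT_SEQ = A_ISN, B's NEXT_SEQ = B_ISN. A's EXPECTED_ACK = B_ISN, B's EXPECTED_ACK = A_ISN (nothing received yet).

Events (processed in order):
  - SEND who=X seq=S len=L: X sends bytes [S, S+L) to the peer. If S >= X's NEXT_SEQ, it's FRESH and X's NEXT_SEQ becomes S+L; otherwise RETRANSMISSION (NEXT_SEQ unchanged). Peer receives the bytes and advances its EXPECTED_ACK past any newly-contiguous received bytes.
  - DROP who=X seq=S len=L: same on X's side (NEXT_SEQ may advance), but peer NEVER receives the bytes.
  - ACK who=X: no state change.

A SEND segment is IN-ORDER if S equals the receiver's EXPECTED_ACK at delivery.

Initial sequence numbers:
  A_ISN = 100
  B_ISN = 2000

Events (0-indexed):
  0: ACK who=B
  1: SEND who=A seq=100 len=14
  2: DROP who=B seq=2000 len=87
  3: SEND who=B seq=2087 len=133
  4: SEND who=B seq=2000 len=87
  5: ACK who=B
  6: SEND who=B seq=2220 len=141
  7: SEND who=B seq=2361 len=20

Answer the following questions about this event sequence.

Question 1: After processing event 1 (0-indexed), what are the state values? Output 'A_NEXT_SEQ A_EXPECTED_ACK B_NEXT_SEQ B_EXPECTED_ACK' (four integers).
After event 0: A_seq=100 A_ack=2000 B_seq=2000 B_ack=100
After event 1: A_seq=114 A_ack=2000 B_seq=2000 B_ack=114

114 2000 2000 114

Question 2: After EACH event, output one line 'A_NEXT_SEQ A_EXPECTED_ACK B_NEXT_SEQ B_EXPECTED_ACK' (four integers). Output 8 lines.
100 2000 2000 100
114 2000 2000 114
114 2000 2087 114
114 2000 2220 114
114 2220 2220 114
114 2220 2220 114
114 2361 2361 114
114 2381 2381 114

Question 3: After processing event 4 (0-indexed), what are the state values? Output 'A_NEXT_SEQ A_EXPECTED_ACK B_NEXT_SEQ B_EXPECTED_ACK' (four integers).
After event 0: A_seq=100 A_ack=2000 B_seq=2000 B_ack=100
After event 1: A_seq=114 A_ack=2000 B_seq=2000 B_ack=114
After event 2: A_seq=114 A_ack=2000 B_seq=2087 B_ack=114
After event 3: A_seq=114 A_ack=2000 B_seq=2220 B_ack=114
After event 4: A_seq=114 A_ack=2220 B_seq=2220 B_ack=114

114 2220 2220 114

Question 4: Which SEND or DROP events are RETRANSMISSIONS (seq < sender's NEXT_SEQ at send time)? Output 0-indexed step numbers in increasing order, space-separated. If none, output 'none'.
Answer: 4

Derivation:
Step 1: SEND seq=100 -> fresh
Step 2: DROP seq=2000 -> fresh
Step 3: SEND seq=2087 -> fresh
Step 4: SEND seq=2000 -> retransmit
Step 6: SEND seq=2220 -> fresh
Step 7: SEND seq=2361 -> fresh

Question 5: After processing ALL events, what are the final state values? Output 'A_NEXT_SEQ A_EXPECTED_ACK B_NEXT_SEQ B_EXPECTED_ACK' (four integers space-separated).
Answer: 114 2381 2381 114

Derivation:
After event 0: A_seq=100 A_ack=2000 B_seq=2000 B_ack=100
After event 1: A_seq=114 A_ack=2000 B_seq=2000 B_ack=114
After event 2: A_seq=114 A_ack=2000 B_seq=2087 B_ack=114
After event 3: A_seq=114 A_ack=2000 B_seq=2220 B_ack=114
After event 4: A_seq=114 A_ack=2220 B_seq=2220 B_ack=114
After event 5: A_seq=114 A_ack=2220 B_seq=2220 B_ack=114
After event 6: A_seq=114 A_ack=2361 B_seq=2361 B_ack=114
After event 7: A_seq=114 A_ack=2381 B_seq=2381 B_ack=114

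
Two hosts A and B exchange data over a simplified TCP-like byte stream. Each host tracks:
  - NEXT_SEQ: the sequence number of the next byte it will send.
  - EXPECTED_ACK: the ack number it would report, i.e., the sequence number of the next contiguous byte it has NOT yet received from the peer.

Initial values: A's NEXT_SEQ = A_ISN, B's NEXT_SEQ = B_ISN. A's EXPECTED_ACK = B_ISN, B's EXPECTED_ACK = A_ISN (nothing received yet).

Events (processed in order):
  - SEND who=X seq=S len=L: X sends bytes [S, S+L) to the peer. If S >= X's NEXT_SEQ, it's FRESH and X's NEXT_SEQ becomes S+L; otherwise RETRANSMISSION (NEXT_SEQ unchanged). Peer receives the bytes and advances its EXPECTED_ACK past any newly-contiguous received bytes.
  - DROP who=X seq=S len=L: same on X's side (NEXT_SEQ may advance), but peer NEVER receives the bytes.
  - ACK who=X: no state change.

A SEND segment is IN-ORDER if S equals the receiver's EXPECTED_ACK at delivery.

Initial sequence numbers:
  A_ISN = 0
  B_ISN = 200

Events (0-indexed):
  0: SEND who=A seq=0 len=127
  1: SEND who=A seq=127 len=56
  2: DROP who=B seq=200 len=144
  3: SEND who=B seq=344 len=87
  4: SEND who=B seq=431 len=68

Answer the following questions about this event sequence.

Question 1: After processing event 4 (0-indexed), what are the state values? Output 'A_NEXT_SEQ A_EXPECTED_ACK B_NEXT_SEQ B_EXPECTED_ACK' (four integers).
After event 0: A_seq=127 A_ack=200 B_seq=200 B_ack=127
After event 1: A_seq=183 A_ack=200 B_seq=200 B_ack=183
After event 2: A_seq=183 A_ack=200 B_seq=344 B_ack=183
After event 3: A_seq=183 A_ack=200 B_seq=431 B_ack=183
After event 4: A_seq=183 A_ack=200 B_seq=499 B_ack=183

183 200 499 183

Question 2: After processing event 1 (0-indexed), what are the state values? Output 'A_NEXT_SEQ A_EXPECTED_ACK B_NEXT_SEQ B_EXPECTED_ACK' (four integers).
After event 0: A_seq=127 A_ack=200 B_seq=200 B_ack=127
After event 1: A_seq=183 A_ack=200 B_seq=200 B_ack=183

183 200 200 183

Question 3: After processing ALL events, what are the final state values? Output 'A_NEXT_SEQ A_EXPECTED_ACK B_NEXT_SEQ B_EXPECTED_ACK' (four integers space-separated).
Answer: 183 200 499 183

Derivation:
After event 0: A_seq=127 A_ack=200 B_seq=200 B_ack=127
After event 1: A_seq=183 A_ack=200 B_seq=200 B_ack=183
After event 2: A_seq=183 A_ack=200 B_seq=344 B_ack=183
After event 3: A_seq=183 A_ack=200 B_seq=431 B_ack=183
After event 4: A_seq=183 A_ack=200 B_seq=499 B_ack=183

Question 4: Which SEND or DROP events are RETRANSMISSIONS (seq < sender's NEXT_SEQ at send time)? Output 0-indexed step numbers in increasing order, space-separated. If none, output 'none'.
Answer: none

Derivation:
Step 0: SEND seq=0 -> fresh
Step 1: SEND seq=127 -> fresh
Step 2: DROP seq=200 -> fresh
Step 3: SEND seq=344 -> fresh
Step 4: SEND seq=431 -> fresh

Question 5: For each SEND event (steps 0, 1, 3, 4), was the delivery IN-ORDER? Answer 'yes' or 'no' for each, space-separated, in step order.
Step 0: SEND seq=0 -> in-order
Step 1: SEND seq=127 -> in-order
Step 3: SEND seq=344 -> out-of-order
Step 4: SEND seq=431 -> out-of-order

Answer: yes yes no no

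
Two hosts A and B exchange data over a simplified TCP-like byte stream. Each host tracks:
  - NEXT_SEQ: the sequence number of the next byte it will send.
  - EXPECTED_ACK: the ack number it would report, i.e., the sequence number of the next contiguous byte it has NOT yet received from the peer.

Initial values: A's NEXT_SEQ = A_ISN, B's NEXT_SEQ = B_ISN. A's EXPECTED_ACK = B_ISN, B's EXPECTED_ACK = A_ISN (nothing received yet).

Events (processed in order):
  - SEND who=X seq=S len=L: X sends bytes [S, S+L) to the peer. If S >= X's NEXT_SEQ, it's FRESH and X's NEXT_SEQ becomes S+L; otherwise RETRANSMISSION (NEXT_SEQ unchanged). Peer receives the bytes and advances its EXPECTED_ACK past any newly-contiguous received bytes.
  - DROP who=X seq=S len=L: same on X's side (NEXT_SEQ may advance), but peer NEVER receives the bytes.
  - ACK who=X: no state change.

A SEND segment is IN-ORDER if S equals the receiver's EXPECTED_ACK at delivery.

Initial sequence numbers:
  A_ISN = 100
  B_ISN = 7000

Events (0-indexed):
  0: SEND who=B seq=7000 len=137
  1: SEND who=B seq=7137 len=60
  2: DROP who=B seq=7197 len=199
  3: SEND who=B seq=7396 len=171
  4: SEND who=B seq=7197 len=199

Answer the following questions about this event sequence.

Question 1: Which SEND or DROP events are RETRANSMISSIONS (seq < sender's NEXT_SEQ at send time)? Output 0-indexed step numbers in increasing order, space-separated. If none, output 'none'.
Step 0: SEND seq=7000 -> fresh
Step 1: SEND seq=7137 -> fresh
Step 2: DROP seq=7197 -> fresh
Step 3: SEND seq=7396 -> fresh
Step 4: SEND seq=7197 -> retransmit

Answer: 4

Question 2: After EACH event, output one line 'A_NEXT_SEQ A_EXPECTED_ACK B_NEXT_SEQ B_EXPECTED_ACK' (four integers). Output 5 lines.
100 7137 7137 100
100 7197 7197 100
100 7197 7396 100
100 7197 7567 100
100 7567 7567 100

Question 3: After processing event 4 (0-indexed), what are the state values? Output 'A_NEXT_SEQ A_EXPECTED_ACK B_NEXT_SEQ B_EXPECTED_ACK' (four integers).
After event 0: A_seq=100 A_ack=7137 B_seq=7137 B_ack=100
After event 1: A_seq=100 A_ack=7197 B_seq=7197 B_ack=100
After event 2: A_seq=100 A_ack=7197 B_seq=7396 B_ack=100
After event 3: A_seq=100 A_ack=7197 B_seq=7567 B_ack=100
After event 4: A_seq=100 A_ack=7567 B_seq=7567 B_ack=100

100 7567 7567 100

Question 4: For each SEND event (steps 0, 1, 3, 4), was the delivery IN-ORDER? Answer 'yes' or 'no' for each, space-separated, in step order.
Step 0: SEND seq=7000 -> in-order
Step 1: SEND seq=7137 -> in-order
Step 3: SEND seq=7396 -> out-of-order
Step 4: SEND seq=7197 -> in-order

Answer: yes yes no yes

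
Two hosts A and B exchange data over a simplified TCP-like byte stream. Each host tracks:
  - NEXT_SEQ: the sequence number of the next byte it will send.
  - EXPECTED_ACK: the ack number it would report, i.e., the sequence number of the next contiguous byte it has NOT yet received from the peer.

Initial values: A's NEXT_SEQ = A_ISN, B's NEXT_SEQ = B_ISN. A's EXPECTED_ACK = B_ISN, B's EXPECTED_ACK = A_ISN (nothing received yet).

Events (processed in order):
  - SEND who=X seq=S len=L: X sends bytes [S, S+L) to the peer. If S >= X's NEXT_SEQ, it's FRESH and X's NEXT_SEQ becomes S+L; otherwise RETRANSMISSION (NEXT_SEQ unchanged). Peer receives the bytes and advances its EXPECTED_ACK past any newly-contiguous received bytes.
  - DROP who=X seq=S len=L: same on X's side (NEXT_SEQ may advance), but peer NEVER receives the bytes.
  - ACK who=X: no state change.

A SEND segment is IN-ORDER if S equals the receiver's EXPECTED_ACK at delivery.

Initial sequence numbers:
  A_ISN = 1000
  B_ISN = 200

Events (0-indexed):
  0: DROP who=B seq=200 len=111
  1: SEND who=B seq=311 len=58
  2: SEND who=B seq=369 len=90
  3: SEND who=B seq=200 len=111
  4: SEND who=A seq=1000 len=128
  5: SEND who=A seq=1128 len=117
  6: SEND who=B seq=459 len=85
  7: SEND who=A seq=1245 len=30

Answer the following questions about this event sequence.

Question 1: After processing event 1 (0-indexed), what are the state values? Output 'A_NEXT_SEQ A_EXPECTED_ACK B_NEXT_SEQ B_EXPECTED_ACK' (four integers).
After event 0: A_seq=1000 A_ack=200 B_seq=311 B_ack=1000
After event 1: A_seq=1000 A_ack=200 B_seq=369 B_ack=1000

1000 200 369 1000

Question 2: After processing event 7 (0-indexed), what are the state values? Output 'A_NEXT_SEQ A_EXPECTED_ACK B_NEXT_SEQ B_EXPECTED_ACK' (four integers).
After event 0: A_seq=1000 A_ack=200 B_seq=311 B_ack=1000
After event 1: A_seq=1000 A_ack=200 B_seq=369 B_ack=1000
After event 2: A_seq=1000 A_ack=200 B_seq=459 B_ack=1000
After event 3: A_seq=1000 A_ack=459 B_seq=459 B_ack=1000
After event 4: A_seq=1128 A_ack=459 B_seq=459 B_ack=1128
After event 5: A_seq=1245 A_ack=459 B_seq=459 B_ack=1245
After event 6: A_seq=1245 A_ack=544 B_seq=544 B_ack=1245
After event 7: A_seq=1275 A_ack=544 B_seq=544 B_ack=1275

1275 544 544 1275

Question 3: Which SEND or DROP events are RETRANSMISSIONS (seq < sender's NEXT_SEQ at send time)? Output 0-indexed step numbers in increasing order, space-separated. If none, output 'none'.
Answer: 3

Derivation:
Step 0: DROP seq=200 -> fresh
Step 1: SEND seq=311 -> fresh
Step 2: SEND seq=369 -> fresh
Step 3: SEND seq=200 -> retransmit
Step 4: SEND seq=1000 -> fresh
Step 5: SEND seq=1128 -> fresh
Step 6: SEND seq=459 -> fresh
Step 7: SEND seq=1245 -> fresh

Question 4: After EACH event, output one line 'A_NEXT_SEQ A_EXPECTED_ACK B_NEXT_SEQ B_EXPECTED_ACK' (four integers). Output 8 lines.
1000 200 311 1000
1000 200 369 1000
1000 200 459 1000
1000 459 459 1000
1128 459 459 1128
1245 459 459 1245
1245 544 544 1245
1275 544 544 1275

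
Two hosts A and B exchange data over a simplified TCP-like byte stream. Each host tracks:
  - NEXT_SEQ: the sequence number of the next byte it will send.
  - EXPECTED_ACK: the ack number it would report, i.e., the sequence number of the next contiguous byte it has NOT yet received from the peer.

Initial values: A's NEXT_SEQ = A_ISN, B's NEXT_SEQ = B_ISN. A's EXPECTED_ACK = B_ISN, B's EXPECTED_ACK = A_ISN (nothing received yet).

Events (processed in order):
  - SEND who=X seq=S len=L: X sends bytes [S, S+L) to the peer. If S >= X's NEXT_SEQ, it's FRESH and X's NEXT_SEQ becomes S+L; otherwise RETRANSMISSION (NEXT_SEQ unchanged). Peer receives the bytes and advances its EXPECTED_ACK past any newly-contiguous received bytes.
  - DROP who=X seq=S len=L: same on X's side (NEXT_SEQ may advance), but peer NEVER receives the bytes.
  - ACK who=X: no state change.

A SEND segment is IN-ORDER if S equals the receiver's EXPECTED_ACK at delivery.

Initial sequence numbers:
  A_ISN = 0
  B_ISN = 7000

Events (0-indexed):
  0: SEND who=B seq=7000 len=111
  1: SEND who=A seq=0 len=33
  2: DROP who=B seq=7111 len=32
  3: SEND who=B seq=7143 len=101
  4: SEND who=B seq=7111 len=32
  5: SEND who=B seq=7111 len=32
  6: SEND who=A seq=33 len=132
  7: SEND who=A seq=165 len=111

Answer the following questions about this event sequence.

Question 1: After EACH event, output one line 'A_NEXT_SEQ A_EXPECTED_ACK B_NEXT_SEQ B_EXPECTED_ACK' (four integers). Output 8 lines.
0 7111 7111 0
33 7111 7111 33
33 7111 7143 33
33 7111 7244 33
33 7244 7244 33
33 7244 7244 33
165 7244 7244 165
276 7244 7244 276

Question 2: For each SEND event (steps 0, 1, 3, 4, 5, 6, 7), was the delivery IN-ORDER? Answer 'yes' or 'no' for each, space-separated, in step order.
Answer: yes yes no yes no yes yes

Derivation:
Step 0: SEND seq=7000 -> in-order
Step 1: SEND seq=0 -> in-order
Step 3: SEND seq=7143 -> out-of-order
Step 4: SEND seq=7111 -> in-order
Step 5: SEND seq=7111 -> out-of-order
Step 6: SEND seq=33 -> in-order
Step 7: SEND seq=165 -> in-order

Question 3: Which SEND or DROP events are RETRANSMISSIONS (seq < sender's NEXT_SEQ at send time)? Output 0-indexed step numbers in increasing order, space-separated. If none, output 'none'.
Step 0: SEND seq=7000 -> fresh
Step 1: SEND seq=0 -> fresh
Step 2: DROP seq=7111 -> fresh
Step 3: SEND seq=7143 -> fresh
Step 4: SEND seq=7111 -> retransmit
Step 5: SEND seq=7111 -> retransmit
Step 6: SEND seq=33 -> fresh
Step 7: SEND seq=165 -> fresh

Answer: 4 5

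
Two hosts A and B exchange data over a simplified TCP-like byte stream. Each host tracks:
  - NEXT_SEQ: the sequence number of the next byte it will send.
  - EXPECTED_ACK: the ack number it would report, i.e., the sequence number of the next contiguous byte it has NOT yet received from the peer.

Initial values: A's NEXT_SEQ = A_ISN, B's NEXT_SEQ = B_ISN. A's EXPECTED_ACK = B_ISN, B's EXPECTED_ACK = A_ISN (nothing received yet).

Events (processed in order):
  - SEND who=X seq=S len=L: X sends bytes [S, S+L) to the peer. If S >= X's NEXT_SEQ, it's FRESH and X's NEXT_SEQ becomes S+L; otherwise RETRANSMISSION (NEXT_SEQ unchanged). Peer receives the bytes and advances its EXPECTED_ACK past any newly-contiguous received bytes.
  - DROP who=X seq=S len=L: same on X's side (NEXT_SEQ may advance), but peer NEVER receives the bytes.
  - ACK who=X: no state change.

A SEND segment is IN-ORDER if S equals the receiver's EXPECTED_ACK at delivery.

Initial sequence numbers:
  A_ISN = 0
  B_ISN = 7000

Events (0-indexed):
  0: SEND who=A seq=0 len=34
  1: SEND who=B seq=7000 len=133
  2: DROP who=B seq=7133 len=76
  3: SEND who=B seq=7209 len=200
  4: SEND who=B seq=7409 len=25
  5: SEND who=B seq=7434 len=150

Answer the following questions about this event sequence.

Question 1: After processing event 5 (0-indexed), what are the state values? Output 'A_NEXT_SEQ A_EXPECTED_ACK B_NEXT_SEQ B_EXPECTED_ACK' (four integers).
After event 0: A_seq=34 A_ack=7000 B_seq=7000 B_ack=34
After event 1: A_seq=34 A_ack=7133 B_seq=7133 B_ack=34
After event 2: A_seq=34 A_ack=7133 B_seq=7209 B_ack=34
After event 3: A_seq=34 A_ack=7133 B_seq=7409 B_ack=34
After event 4: A_seq=34 A_ack=7133 B_seq=7434 B_ack=34
After event 5: A_seq=34 A_ack=7133 B_seq=7584 B_ack=34

34 7133 7584 34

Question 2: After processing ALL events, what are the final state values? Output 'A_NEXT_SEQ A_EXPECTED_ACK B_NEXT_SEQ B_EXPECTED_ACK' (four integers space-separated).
After event 0: A_seq=34 A_ack=7000 B_seq=7000 B_ack=34
After event 1: A_seq=34 A_ack=7133 B_seq=7133 B_ack=34
After event 2: A_seq=34 A_ack=7133 B_seq=7209 B_ack=34
After event 3: A_seq=34 A_ack=7133 B_seq=7409 B_ack=34
After event 4: A_seq=34 A_ack=7133 B_seq=7434 B_ack=34
After event 5: A_seq=34 A_ack=7133 B_seq=7584 B_ack=34

Answer: 34 7133 7584 34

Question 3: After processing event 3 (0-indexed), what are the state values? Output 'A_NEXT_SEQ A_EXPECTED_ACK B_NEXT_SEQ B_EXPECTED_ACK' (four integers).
After event 0: A_seq=34 A_ack=7000 B_seq=7000 B_ack=34
After event 1: A_seq=34 A_ack=7133 B_seq=7133 B_ack=34
After event 2: A_seq=34 A_ack=7133 B_seq=7209 B_ack=34
After event 3: A_seq=34 A_ack=7133 B_seq=7409 B_ack=34

34 7133 7409 34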